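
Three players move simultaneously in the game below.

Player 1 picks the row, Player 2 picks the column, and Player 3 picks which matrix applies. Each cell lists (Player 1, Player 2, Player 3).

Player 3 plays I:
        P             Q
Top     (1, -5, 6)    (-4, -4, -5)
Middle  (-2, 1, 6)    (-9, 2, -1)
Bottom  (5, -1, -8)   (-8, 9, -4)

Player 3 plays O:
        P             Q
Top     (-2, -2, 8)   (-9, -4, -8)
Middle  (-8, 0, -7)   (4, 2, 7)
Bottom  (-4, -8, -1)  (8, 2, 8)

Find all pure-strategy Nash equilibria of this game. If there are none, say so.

The pure Nash equilibria are (Top, P, O); (Top, Q, I); (Bottom, Q, O).

For each strategy profile, look for a profitable unilateral deviation.
(Top, P, I): Player 1 can switch to Bottom (1 → 5). Not NE.
(Top, P, O): Player 1 gets -2, best alternative -4; Player 2 gets -2, best alternative -4; Player 3 gets 8, best alternative 6. No profitable deviation — NE.
(Top, Q, I): Player 1 gets -4, best alternative -8; Player 2 gets -4, best alternative -5; Player 3 gets -5, best alternative -8. No profitable deviation — NE.
(Top, Q, O): Player 1 can switch to Middle (-9 → 4). Not NE.
(Middle, P, I): Player 1 can switch to Top (-2 → 1). Not NE.
(Middle, P, O): Player 1 can switch to Top (-8 → -2). Not NE.
(Middle, Q, I): Player 1 can switch to Top (-9 → -4). Not NE.
(Middle, Q, O): Player 1 can switch to Bottom (4 → 8). Not NE.
(Bottom, P, I): Player 2 can switch to Q (-1 → 9). Not NE.
(Bottom, P, O): Player 1 can switch to Top (-4 → -2). Not NE.
(Bottom, Q, O): Player 1 gets 8, best alternative 4; Player 2 gets 2, best alternative -8; Player 3 gets 8, best alternative -4. No profitable deviation — NE.
(The remaining 1 profile has a profitable deviation by the same check.)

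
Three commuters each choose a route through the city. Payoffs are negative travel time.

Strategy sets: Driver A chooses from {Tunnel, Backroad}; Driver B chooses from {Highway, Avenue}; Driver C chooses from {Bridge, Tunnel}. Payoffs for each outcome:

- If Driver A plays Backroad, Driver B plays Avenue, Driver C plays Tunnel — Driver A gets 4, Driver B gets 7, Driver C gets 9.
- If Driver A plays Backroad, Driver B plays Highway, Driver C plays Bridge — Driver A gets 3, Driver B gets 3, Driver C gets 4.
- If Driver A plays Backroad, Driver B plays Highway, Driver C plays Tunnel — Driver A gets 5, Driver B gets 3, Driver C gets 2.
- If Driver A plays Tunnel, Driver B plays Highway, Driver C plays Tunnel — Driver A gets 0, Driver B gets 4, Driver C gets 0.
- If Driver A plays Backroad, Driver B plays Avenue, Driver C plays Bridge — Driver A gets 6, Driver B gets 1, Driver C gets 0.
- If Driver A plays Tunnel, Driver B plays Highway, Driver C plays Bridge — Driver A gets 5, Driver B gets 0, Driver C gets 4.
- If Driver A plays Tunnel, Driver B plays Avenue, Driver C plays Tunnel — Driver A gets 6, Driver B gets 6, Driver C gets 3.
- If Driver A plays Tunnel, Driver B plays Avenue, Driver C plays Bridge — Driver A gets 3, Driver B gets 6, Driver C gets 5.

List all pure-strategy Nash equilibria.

No pure-strategy Nash equilibrium.

(Tunnel, Highway, Bridge): Driver B can switch to Avenue (0 → 6). Not NE.
(Tunnel, Highway, Tunnel): Driver A can switch to Backroad (0 → 5). Not NE.
(Tunnel, Avenue, Bridge): Driver A can switch to Backroad (3 → 6). Not NE.
(Tunnel, Avenue, Tunnel): Driver C can switch to Bridge (3 → 5). Not NE.
(Backroad, Highway, Bridge): Driver A can switch to Tunnel (3 → 5). Not NE.
(Backroad, Highway, Tunnel): Driver B can switch to Avenue (3 → 7). Not NE.
(Backroad, Avenue, Bridge): Driver B can switch to Highway (1 → 3). Not NE.
(Backroad, Avenue, Tunnel): Driver A can switch to Tunnel (4 → 6). Not NE.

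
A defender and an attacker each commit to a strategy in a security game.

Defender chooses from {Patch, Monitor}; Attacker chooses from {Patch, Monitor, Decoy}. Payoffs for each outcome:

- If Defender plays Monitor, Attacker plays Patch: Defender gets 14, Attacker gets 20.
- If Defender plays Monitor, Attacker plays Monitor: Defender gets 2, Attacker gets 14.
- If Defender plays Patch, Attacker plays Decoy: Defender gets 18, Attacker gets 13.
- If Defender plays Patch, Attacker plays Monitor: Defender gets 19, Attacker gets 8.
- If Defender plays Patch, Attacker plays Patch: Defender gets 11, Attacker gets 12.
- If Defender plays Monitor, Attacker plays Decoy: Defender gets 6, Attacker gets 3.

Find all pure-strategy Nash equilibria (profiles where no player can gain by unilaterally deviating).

(Patch, Patch): Defender can switch to Monitor (11 → 14). Not NE.
(Patch, Monitor): Attacker can switch to Patch (8 → 12). Not NE.
(Patch, Decoy): Defender gets 18, best alternative 6; Attacker gets 13, best alternative 12. No profitable deviation — NE.
(Monitor, Patch): Defender gets 14, best alternative 11; Attacker gets 20, best alternative 14. No profitable deviation — NE.
(Monitor, Monitor): Defender can switch to Patch (2 → 19). Not NE.
(Monitor, Decoy): Defender can switch to Patch (6 → 18). Not NE.

The pure Nash equilibria are (Patch, Decoy); (Monitor, Patch).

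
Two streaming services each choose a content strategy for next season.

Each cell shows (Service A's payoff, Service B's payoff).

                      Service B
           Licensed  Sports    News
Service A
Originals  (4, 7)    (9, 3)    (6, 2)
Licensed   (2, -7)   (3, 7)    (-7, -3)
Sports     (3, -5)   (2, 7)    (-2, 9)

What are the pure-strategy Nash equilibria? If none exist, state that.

Mark each player's best response to every combination of opponents' strategies; a profile where every player is best-responding is a pure Nash equilibrium.
Service A against Licensed: payoffs 4, 2, 3 → best response Originals.
Service A against Sports: payoffs 9, 3, 2 → best response Originals.
Service A against News: payoffs 6, -7, -2 → best response Originals.
Service B against Originals: payoffs 7, 3, 2 → best response Licensed.
Service B against Licensed: payoffs -7, 7, -3 → best response Sports.
Service B against Sports: payoffs -5, 7, 9 → best response News.
Mutual best responses: (Originals, Licensed).

(Originals, Licensed)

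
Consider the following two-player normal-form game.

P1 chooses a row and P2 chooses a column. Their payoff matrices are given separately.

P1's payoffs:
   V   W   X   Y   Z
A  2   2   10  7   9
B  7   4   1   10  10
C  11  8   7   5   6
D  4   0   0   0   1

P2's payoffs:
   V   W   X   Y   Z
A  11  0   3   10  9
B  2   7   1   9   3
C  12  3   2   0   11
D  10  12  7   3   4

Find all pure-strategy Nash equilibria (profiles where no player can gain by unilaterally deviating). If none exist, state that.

Mark each player's best response to every combination of opponents' strategies; a profile where every player is best-responding is a pure Nash equilibrium.
P1 against V: payoffs 2, 7, 11, 4 → best response C.
P1 against W: payoffs 2, 4, 8, 0 → best response C.
P1 against X: payoffs 10, 1, 7, 0 → best response A.
P1 against Y: payoffs 7, 10, 5, 0 → best response B.
P1 against Z: payoffs 9, 10, 6, 1 → best response B.
P2 against A: payoffs 11, 0, 3, 10, 9 → best response V.
P2 against B: payoffs 2, 7, 1, 9, 3 → best response Y.
P2 against C: payoffs 12, 3, 2, 0, 11 → best response V.
P2 against D: payoffs 10, 12, 7, 3, 4 → best response W.
Mutual best responses: (B, Y); (C, V).

Pure-strategy Nash equilibria: (B, Y), (C, V)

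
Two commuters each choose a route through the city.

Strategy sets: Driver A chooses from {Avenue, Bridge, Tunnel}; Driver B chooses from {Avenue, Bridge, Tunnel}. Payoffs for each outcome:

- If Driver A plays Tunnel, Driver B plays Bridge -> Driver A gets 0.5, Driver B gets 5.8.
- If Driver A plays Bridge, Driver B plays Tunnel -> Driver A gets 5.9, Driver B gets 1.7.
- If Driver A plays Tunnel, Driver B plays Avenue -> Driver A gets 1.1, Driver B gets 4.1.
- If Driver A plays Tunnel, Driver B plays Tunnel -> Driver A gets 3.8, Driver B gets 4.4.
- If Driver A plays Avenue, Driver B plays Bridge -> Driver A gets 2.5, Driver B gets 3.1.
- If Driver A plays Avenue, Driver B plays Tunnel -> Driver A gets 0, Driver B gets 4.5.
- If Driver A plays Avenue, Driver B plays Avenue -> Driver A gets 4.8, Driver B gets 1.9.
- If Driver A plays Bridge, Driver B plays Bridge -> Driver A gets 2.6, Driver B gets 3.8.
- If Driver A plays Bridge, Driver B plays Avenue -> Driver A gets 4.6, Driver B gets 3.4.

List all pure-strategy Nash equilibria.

For each player, find the best response to each opponent profile; mutual best responses are the pure NE.
Driver A against Avenue: payoffs 4.8, 4.6, 1.1 → best response Avenue.
Driver A against Bridge: payoffs 2.5, 2.6, 0.5 → best response Bridge.
Driver A against Tunnel: payoffs 0, 5.9, 3.8 → best response Bridge.
Driver B against Avenue: payoffs 1.9, 3.1, 4.5 → best response Tunnel.
Driver B against Bridge: payoffs 3.4, 3.8, 1.7 → best response Bridge.
Driver B against Tunnel: payoffs 4.1, 5.8, 4.4 → best response Bridge.
Mutual best responses: (Bridge, Bridge).

Pure NE: (Bridge, Bridge)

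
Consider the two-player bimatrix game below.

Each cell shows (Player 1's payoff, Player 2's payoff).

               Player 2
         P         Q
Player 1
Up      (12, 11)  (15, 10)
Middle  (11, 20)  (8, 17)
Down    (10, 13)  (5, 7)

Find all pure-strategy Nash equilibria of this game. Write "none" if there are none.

Check each profile: it is a Nash equilibrium iff no player can strictly gain by switching unilaterally.
(Up, P): Player 1 gets 12, best alternative 11; Player 2 gets 11, best alternative 10. No profitable deviation — NE.
(Up, Q): Player 2 can switch to P (10 → 11). Not NE.
(Middle, P): Player 1 can switch to Up (11 → 12). Not NE.
(Middle, Q): Player 1 can switch to Up (8 → 15). Not NE.
(Down, P): Player 1 can switch to Up (10 → 12). Not NE.
(Down, Q): Player 1 can switch to Up (5 → 15). Not NE.

(Up, P)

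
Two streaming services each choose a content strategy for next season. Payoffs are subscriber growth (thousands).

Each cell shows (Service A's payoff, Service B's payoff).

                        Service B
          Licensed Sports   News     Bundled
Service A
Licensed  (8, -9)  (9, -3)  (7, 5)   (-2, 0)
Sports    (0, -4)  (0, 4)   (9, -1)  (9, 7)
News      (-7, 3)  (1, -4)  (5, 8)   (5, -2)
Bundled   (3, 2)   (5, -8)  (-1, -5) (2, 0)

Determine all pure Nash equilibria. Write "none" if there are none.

Service A against Licensed: payoffs 8, 0, -7, 3 → best response Licensed.
Service A against Sports: payoffs 9, 0, 1, 5 → best response Licensed.
Service A against News: payoffs 7, 9, 5, -1 → best response Sports.
Service A against Bundled: payoffs -2, 9, 5, 2 → best response Sports.
Service B against Licensed: payoffs -9, -3, 5, 0 → best response News.
Service B against Sports: payoffs -4, 4, -1, 7 → best response Bundled.
Service B against News: payoffs 3, -4, 8, -2 → best response News.
Service B against Bundled: payoffs 2, -8, -5, 0 → best response Licensed.
Mutual best responses: (Sports, Bundled).

(Sports, Bundled)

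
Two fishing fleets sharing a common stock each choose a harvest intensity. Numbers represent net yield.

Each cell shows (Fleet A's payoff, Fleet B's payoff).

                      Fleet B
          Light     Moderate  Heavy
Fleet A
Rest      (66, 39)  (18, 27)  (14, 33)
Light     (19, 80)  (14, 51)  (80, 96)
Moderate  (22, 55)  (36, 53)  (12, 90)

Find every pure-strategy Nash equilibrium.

For each player, find the best response to each opponent profile; mutual best responses are the pure NE.
Fleet A against Light: payoffs 66, 19, 22 → best response Rest.
Fleet A against Moderate: payoffs 18, 14, 36 → best response Moderate.
Fleet A against Heavy: payoffs 14, 80, 12 → best response Light.
Fleet B against Rest: payoffs 39, 27, 33 → best response Light.
Fleet B against Light: payoffs 80, 51, 96 → best response Heavy.
Fleet B against Moderate: payoffs 55, 53, 90 → best response Heavy.
Mutual best responses: (Rest, Light); (Light, Heavy).

Pure-strategy Nash equilibria: (Rest, Light) and (Light, Heavy)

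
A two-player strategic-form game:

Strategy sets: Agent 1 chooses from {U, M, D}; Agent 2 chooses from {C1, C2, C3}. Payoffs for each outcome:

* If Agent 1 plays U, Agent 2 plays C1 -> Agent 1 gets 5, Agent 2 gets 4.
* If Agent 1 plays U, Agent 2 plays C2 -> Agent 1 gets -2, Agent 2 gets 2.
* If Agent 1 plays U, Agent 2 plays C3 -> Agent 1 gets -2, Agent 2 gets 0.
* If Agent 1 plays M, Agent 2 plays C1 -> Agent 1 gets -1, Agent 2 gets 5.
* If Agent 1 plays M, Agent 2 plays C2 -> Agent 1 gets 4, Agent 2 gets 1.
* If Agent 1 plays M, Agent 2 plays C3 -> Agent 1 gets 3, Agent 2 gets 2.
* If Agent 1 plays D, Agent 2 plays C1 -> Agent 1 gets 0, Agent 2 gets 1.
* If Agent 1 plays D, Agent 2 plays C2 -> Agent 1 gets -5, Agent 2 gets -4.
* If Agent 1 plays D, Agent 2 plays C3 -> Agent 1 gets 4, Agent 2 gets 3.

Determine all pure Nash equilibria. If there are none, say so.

Pure-strategy Nash equilibria: (U, C1); (D, C3)

For each player, find the best response to each opponent profile; mutual best responses are the pure NE.
Agent 1 against C1: payoffs 5, -1, 0 → best response U.
Agent 1 against C2: payoffs -2, 4, -5 → best response M.
Agent 1 against C3: payoffs -2, 3, 4 → best response D.
Agent 2 against U: payoffs 4, 2, 0 → best response C1.
Agent 2 against M: payoffs 5, 1, 2 → best response C1.
Agent 2 against D: payoffs 1, -4, 3 → best response C3.
Mutual best responses: (U, C1); (D, C3).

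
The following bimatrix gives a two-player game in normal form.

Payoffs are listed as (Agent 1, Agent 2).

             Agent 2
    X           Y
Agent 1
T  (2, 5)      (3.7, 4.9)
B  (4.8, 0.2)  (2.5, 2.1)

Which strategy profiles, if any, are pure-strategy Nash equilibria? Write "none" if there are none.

There is no pure-strategy Nash equilibrium.

Agent 1 against X: payoffs 2, 4.8 → best response B.
Agent 1 against Y: payoffs 3.7, 2.5 → best response T.
Agent 2 against T: payoffs 5, 4.9 → best response X.
Agent 2 against B: payoffs 0.2, 2.1 → best response Y.
No profile is a mutual best response for all players.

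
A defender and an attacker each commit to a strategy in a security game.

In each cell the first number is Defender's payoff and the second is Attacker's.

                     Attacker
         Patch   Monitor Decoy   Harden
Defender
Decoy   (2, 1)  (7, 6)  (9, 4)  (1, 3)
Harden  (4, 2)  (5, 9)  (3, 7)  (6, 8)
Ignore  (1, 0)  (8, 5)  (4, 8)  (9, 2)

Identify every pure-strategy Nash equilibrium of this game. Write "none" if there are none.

Defender against Patch: payoffs 2, 4, 1 → best response Harden.
Defender against Monitor: payoffs 7, 5, 8 → best response Ignore.
Defender against Decoy: payoffs 9, 3, 4 → best response Decoy.
Defender against Harden: payoffs 1, 6, 9 → best response Ignore.
Attacker against Decoy: payoffs 1, 6, 4, 3 → best response Monitor.
Attacker against Harden: payoffs 2, 9, 7, 8 → best response Monitor.
Attacker against Ignore: payoffs 0, 5, 8, 2 → best response Decoy.
No profile is a mutual best response for all players.

This game has no pure Nash equilibrium.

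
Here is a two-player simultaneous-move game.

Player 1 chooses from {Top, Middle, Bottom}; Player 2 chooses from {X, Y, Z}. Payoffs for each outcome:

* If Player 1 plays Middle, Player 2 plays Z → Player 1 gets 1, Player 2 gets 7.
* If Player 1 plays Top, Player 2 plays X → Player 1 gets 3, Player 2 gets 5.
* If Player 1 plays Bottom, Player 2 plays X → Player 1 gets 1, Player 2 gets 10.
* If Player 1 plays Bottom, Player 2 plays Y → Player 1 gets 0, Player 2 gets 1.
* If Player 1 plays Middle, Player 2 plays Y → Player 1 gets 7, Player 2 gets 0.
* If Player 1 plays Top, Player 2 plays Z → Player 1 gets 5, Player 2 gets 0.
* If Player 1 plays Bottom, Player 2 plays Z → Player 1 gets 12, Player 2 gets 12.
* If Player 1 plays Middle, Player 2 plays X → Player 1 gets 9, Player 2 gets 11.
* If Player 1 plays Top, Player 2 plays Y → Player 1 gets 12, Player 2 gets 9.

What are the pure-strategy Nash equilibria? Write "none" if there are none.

Player 1 against X: payoffs 3, 9, 1 → best response Middle.
Player 1 against Y: payoffs 12, 7, 0 → best response Top.
Player 1 against Z: payoffs 5, 1, 12 → best response Bottom.
Player 2 against Top: payoffs 5, 9, 0 → best response Y.
Player 2 against Middle: payoffs 11, 0, 7 → best response X.
Player 2 against Bottom: payoffs 10, 1, 12 → best response Z.
Mutual best responses: (Top, Y); (Middle, X); (Bottom, Z).

The pure Nash equilibria are (Top, Y); (Middle, X); (Bottom, Z).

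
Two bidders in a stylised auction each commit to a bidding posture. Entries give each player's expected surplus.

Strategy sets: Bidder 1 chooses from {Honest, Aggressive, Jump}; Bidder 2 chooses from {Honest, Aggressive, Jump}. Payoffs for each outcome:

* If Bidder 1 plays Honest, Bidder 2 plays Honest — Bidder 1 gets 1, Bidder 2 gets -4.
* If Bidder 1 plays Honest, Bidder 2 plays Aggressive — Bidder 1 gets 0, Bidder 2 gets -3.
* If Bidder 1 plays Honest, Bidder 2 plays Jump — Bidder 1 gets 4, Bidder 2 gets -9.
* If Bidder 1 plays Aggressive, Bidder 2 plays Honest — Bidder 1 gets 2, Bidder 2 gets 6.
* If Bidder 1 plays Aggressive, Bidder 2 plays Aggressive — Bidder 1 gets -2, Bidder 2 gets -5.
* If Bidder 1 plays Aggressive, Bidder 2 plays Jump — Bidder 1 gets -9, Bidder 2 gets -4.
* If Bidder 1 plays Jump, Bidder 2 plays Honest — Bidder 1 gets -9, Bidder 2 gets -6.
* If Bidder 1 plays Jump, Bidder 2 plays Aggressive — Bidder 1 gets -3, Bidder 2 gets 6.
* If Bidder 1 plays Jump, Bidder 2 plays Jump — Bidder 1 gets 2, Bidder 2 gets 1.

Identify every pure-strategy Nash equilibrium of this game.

(Honest, Honest): Bidder 1 can switch to Aggressive (1 → 2). Not NE.
(Honest, Aggressive): Bidder 1 gets 0, best alternative -2; Bidder 2 gets -3, best alternative -4. No profitable deviation — NE.
(Honest, Jump): Bidder 2 can switch to Honest (-9 → -4). Not NE.
(Aggressive, Honest): Bidder 1 gets 2, best alternative 1; Bidder 2 gets 6, best alternative -4. No profitable deviation — NE.
(Aggressive, Aggressive): Bidder 1 can switch to Honest (-2 → 0). Not NE.
(Aggressive, Jump): Bidder 1 can switch to Honest (-9 → 4). Not NE.
(Jump, Honest): Bidder 1 can switch to Honest (-9 → 1). Not NE.
(Jump, Aggressive): Bidder 1 can switch to Honest (-3 → 0). Not NE.
(Jump, Jump): Bidder 1 can switch to Honest (2 → 4). Not NE.

(Honest, Aggressive) and (Aggressive, Honest)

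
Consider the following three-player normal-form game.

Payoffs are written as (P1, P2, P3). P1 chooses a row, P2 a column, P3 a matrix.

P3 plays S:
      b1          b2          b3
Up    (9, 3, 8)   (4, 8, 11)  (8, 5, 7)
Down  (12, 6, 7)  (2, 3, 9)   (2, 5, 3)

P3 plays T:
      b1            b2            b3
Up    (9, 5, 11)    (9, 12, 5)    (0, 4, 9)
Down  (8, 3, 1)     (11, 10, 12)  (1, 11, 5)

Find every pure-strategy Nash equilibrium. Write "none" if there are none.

The pure Nash equilibria are (Up, b2, S) and (Down, b1, S) and (Down, b3, T).

For each player, find the best response to each opponent profile; mutual best responses are the pure NE.
P1 against (b1, S): payoffs 9, 12 → best response Down.
P1 against (b1, T): payoffs 9, 8 → best response Up.
P1 against (b2, S): payoffs 4, 2 → best response Up.
P1 against (b2, T): payoffs 9, 11 → best response Down.
P1 against (b3, S): payoffs 8, 2 → best response Up.
P1 against (b3, T): payoffs 0, 1 → best response Down.
P2 against (Up, S): payoffs 3, 8, 5 → best response b2.
P2 against (Up, T): payoffs 5, 12, 4 → best response b2.
P2 against (Down, S): payoffs 6, 3, 5 → best response b1.
P2 against (Down, T): payoffs 3, 10, 11 → best response b3.
P3 against (Up, b1): payoffs 8, 11 → best response T.
P3 against (Up, b2): payoffs 11, 5 → best response S.
P3 against (Up, b3): payoffs 7, 9 → best response T.
P3 against (Down, b1): payoffs 7, 1 → best response S.
P3 against (Down, b2): payoffs 9, 12 → best response T.
P3 against (Down, b3): payoffs 3, 5 → best response T.
Mutual best responses: (Up, b2, S); (Down, b1, S); (Down, b3, T).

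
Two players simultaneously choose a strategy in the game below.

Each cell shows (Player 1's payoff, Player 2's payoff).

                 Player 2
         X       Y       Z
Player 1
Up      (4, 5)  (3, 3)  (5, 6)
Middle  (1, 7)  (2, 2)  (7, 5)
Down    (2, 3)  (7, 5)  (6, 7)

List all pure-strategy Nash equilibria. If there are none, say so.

No pure-strategy Nash equilibrium.

Player 1 against X: payoffs 4, 1, 2 → best response Up.
Player 1 against Y: payoffs 3, 2, 7 → best response Down.
Player 1 against Z: payoffs 5, 7, 6 → best response Middle.
Player 2 against Up: payoffs 5, 3, 6 → best response Z.
Player 2 against Middle: payoffs 7, 2, 5 → best response X.
Player 2 against Down: payoffs 3, 5, 7 → best response Z.
No profile is a mutual best response for all players.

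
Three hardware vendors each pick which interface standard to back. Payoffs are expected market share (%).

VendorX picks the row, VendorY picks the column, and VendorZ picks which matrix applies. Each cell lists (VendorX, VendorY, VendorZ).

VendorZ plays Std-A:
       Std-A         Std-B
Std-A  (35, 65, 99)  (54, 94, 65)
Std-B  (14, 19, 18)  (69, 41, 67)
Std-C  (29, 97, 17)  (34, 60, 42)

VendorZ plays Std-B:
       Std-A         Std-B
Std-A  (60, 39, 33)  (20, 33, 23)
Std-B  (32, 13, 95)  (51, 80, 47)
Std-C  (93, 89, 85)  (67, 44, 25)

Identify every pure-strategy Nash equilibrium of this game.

(Std-B, Std-B, Std-A), (Std-C, Std-A, Std-B)

For each strategy profile, look for a profitable unilateral deviation.
(Std-A, Std-A, Std-A): VendorY can switch to Std-B (65 → 94). Not NE.
(Std-A, Std-A, Std-B): VendorX can switch to Std-C (60 → 93). Not NE.
(Std-A, Std-B, Std-A): VendorX can switch to Std-B (54 → 69). Not NE.
(Std-A, Std-B, Std-B): VendorX can switch to Std-B (20 → 51). Not NE.
(Std-B, Std-A, Std-A): VendorX can switch to Std-A (14 → 35). Not NE.
(Std-B, Std-A, Std-B): VendorX can switch to Std-A (32 → 60). Not NE.
(Std-B, Std-B, Std-A): VendorX gets 69, best alternative 54; VendorY gets 41, best alternative 19; VendorZ gets 67, best alternative 47. No profitable deviation — NE.
(Std-B, Std-B, Std-B): VendorX can switch to Std-C (51 → 67). Not NE.
(Std-C, Std-A, Std-A): VendorX can switch to Std-A (29 → 35). Not NE.
(Std-C, Std-A, Std-B): VendorX gets 93, best alternative 60; VendorY gets 89, best alternative 44; VendorZ gets 85, best alternative 17. No profitable deviation — NE.
(Std-C, Std-B, Std-A): VendorX can switch to Std-A (34 → 54). Not NE.
(Std-C, Std-B, Std-B): VendorY can switch to Std-A (44 → 89). Not NE.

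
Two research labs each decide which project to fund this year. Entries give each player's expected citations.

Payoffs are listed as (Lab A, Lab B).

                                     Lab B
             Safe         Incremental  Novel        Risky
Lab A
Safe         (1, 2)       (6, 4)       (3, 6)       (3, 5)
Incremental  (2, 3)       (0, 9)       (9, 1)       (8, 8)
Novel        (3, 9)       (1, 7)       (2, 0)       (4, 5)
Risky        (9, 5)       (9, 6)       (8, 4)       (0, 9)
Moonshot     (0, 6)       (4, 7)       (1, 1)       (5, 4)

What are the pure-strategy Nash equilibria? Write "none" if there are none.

There is no pure-strategy Nash equilibrium.

(Safe, Safe): Lab A can switch to Incremental (1 → 2). Not NE.
(Safe, Incremental): Lab A can switch to Risky (6 → 9). Not NE.
(Safe, Novel): Lab A can switch to Incremental (3 → 9). Not NE.
(Safe, Risky): Lab A can switch to Incremental (3 → 8). Not NE.
(Incremental, Safe): Lab A can switch to Novel (2 → 3). Not NE.
(Incremental, Incremental): Lab A can switch to Safe (0 → 6). Not NE.
(The remaining 14 profiles each have a profitable deviation by the same check.)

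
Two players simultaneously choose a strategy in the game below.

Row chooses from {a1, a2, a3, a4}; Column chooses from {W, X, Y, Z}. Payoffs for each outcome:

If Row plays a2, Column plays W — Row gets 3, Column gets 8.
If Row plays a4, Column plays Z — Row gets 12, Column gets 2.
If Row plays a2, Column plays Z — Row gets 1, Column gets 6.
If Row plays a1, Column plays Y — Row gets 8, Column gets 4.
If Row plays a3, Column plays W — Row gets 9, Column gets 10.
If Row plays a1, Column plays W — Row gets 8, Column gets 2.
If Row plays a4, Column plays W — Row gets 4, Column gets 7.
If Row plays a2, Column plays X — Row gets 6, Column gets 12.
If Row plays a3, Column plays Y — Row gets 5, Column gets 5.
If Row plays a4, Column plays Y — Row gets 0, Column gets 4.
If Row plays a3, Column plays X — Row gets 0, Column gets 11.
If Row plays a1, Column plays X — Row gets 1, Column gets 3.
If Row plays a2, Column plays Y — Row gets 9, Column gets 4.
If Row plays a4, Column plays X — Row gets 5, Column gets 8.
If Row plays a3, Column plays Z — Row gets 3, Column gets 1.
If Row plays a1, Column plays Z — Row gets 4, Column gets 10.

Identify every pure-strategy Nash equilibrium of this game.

Pure NE: (a2, X)

Mark each player's best response to every combination of opponents' strategies; a profile where every player is best-responding is a pure Nash equilibrium.
Row against W: payoffs 8, 3, 9, 4 → best response a3.
Row against X: payoffs 1, 6, 0, 5 → best response a2.
Row against Y: payoffs 8, 9, 5, 0 → best response a2.
Row against Z: payoffs 4, 1, 3, 12 → best response a4.
Column against a1: payoffs 2, 3, 4, 10 → best response Z.
Column against a2: payoffs 8, 12, 4, 6 → best response X.
Column against a3: payoffs 10, 11, 5, 1 → best response X.
Column against a4: payoffs 7, 8, 4, 2 → best response X.
Mutual best responses: (a2, X).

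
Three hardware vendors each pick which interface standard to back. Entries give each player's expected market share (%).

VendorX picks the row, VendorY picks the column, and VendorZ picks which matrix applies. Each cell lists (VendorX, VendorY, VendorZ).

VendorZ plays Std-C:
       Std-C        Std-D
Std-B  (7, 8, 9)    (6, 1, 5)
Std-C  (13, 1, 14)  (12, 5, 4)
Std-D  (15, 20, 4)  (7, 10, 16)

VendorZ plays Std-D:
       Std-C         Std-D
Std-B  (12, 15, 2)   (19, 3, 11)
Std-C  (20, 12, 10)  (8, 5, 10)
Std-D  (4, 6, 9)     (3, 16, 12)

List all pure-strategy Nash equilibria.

No pure-strategy Nash equilibrium.

(Std-B, Std-C, Std-C): VendorX can switch to Std-C (7 → 13). Not NE.
(Std-B, Std-C, Std-D): VendorX can switch to Std-C (12 → 20). Not NE.
(Std-B, Std-D, Std-C): VendorX can switch to Std-C (6 → 12). Not NE.
(Std-B, Std-D, Std-D): VendorY can switch to Std-C (3 → 15). Not NE.
(Std-C, Std-C, Std-C): VendorX can switch to Std-D (13 → 15). Not NE.
(Std-C, Std-C, Std-D): VendorZ can switch to Std-C (10 → 14). Not NE.
(The remaining 6 profiles each have a profitable deviation by the same check.)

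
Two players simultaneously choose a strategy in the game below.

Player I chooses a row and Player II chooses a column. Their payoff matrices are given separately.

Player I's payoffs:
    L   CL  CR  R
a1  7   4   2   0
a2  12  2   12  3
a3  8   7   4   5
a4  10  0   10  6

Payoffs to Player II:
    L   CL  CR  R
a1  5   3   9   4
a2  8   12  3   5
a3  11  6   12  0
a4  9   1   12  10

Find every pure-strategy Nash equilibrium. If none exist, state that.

none

Mark each player's best response to every combination of opponents' strategies; a profile where every player is best-responding is a pure Nash equilibrium.
Player I against L: payoffs 7, 12, 8, 10 → best response a2.
Player I against CL: payoffs 4, 2, 7, 0 → best response a3.
Player I against CR: payoffs 2, 12, 4, 10 → best response a2.
Player I against R: payoffs 0, 3, 5, 6 → best response a4.
Player II against a1: payoffs 5, 3, 9, 4 → best response CR.
Player II against a2: payoffs 8, 12, 3, 5 → best response CL.
Player II against a3: payoffs 11, 6, 12, 0 → best response CR.
Player II against a4: payoffs 9, 1, 12, 10 → best response CR.
No profile is a mutual best response for all players.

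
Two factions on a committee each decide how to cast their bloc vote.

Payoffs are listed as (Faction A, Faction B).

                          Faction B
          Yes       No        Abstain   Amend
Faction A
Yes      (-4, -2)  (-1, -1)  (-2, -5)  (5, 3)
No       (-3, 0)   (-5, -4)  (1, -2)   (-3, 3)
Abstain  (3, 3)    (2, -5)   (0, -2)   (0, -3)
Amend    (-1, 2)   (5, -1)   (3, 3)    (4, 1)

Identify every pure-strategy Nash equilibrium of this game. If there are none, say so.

Faction A against Yes: payoffs -4, -3, 3, -1 → best response Abstain.
Faction A against No: payoffs -1, -5, 2, 5 → best response Amend.
Faction A against Abstain: payoffs -2, 1, 0, 3 → best response Amend.
Faction A against Amend: payoffs 5, -3, 0, 4 → best response Yes.
Faction B against Yes: payoffs -2, -1, -5, 3 → best response Amend.
Faction B against No: payoffs 0, -4, -2, 3 → best response Amend.
Faction B against Abstain: payoffs 3, -5, -2, -3 → best response Yes.
Faction B against Amend: payoffs 2, -1, 3, 1 → best response Abstain.
Mutual best responses: (Yes, Amend); (Abstain, Yes); (Amend, Abstain).

The pure Nash equilibria are (Yes, Amend); (Abstain, Yes); (Amend, Abstain).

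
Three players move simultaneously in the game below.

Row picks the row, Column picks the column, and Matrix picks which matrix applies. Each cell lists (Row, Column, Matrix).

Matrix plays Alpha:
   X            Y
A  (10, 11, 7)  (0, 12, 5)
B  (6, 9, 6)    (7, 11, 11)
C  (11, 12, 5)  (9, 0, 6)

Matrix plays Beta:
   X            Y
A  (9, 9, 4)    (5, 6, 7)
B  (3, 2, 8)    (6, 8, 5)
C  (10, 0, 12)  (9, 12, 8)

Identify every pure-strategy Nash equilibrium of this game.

(C, Y, Beta)

For each strategy profile, look for a profitable unilateral deviation.
(A, X, Alpha): Row can switch to C (10 → 11). Not NE.
(A, X, Beta): Row can switch to C (9 → 10). Not NE.
(A, Y, Alpha): Row can switch to B (0 → 7). Not NE.
(A, Y, Beta): Row can switch to B (5 → 6). Not NE.
(B, X, Alpha): Row can switch to A (6 → 10). Not NE.
(B, X, Beta): Row can switch to A (3 → 9). Not NE.
(B, Y, Alpha): Row can switch to C (7 → 9). Not NE.
(B, Y, Beta): Row can switch to C (6 → 9). Not NE.
(C, X, Alpha): Matrix can switch to Beta (5 → 12). Not NE.
(C, X, Beta): Column can switch to Y (0 → 12). Not NE.
(C, Y, Beta): Row gets 9, best alternative 6; Column gets 12, best alternative 0; Matrix gets 8, best alternative 6. No profitable deviation — NE.
(The remaining 1 profile has a profitable deviation by the same check.)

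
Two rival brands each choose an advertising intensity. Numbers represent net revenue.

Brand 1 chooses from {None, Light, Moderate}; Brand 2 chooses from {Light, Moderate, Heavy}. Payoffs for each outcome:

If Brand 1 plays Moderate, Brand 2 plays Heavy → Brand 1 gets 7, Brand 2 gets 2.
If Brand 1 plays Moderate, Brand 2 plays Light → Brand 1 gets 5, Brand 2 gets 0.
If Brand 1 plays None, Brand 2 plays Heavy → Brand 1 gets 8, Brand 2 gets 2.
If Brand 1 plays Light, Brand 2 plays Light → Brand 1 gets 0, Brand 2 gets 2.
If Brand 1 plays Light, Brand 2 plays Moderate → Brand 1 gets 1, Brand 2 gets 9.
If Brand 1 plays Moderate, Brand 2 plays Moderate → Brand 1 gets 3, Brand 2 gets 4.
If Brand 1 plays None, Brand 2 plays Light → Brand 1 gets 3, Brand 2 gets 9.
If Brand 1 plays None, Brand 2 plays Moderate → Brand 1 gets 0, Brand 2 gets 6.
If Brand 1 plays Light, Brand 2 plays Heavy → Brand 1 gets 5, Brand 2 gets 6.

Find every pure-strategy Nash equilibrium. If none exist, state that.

For each player, find the best response to each opponent profile; mutual best responses are the pure NE.
Brand 1 against Light: payoffs 3, 0, 5 → best response Moderate.
Brand 1 against Moderate: payoffs 0, 1, 3 → best response Moderate.
Brand 1 against Heavy: payoffs 8, 5, 7 → best response None.
Brand 2 against None: payoffs 9, 6, 2 → best response Light.
Brand 2 against Light: payoffs 2, 9, 6 → best response Moderate.
Brand 2 against Moderate: payoffs 0, 4, 2 → best response Moderate.
Mutual best responses: (Moderate, Moderate).

The unique pure-strategy Nash equilibrium is (Moderate, Moderate).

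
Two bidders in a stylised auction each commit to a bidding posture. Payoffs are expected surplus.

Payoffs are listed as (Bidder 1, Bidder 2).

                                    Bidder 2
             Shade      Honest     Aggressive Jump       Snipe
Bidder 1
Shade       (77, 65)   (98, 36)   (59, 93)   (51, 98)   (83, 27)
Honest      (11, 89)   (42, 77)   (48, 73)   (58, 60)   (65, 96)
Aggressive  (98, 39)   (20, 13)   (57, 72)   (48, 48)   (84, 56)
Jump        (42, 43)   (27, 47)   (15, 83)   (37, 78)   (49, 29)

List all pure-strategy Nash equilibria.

There is no pure-strategy Nash equilibrium.

(Shade, Shade): Bidder 1 can switch to Aggressive (77 → 98). Not NE.
(Shade, Honest): Bidder 2 can switch to Shade (36 → 65). Not NE.
(Shade, Aggressive): Bidder 2 can switch to Jump (93 → 98). Not NE.
(Shade, Jump): Bidder 1 can switch to Honest (51 → 58). Not NE.
(Shade, Snipe): Bidder 1 can switch to Aggressive (83 → 84). Not NE.
(Honest, Shade): Bidder 1 can switch to Shade (11 → 77). Not NE.
(Honest, Honest): Bidder 1 can switch to Shade (42 → 98). Not NE.
(Honest, Aggressive): Bidder 1 can switch to Shade (48 → 59). Not NE.
(Honest, Jump): Bidder 2 can switch to Shade (60 → 89). Not NE.
(Honest, Snipe): Bidder 1 can switch to Shade (65 → 83). Not NE.
(Aggressive, Shade): Bidder 2 can switch to Aggressive (39 → 72). Not NE.
(Aggressive, Honest): Bidder 1 can switch to Shade (20 → 98). Not NE.
(The remaining 8 profiles each have a profitable deviation by the same check.)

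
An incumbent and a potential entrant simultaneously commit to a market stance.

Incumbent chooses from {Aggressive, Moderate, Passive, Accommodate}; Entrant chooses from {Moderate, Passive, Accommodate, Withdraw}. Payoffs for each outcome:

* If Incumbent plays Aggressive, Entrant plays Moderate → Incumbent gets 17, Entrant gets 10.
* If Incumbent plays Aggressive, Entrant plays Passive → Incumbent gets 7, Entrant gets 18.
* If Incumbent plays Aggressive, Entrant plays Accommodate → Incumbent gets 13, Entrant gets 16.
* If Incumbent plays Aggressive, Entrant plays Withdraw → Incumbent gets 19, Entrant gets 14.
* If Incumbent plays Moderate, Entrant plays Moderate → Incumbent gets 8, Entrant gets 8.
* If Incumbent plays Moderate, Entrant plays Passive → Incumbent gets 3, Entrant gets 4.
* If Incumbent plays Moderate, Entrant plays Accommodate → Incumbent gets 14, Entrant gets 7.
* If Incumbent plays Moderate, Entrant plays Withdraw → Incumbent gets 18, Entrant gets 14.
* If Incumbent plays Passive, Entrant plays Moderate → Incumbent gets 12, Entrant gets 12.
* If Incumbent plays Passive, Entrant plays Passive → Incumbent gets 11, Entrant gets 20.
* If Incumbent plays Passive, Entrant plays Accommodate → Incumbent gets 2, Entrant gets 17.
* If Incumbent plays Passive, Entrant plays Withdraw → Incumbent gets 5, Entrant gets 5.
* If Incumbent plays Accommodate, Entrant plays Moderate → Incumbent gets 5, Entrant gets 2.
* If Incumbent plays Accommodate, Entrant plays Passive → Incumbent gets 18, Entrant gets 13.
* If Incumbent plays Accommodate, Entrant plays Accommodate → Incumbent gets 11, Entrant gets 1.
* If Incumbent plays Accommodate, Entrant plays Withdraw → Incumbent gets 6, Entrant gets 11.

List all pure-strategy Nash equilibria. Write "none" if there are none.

(Accommodate, Passive)

(Aggressive, Moderate): Entrant can switch to Passive (10 → 18). Not NE.
(Aggressive, Passive): Incumbent can switch to Passive (7 → 11). Not NE.
(Aggressive, Accommodate): Incumbent can switch to Moderate (13 → 14). Not NE.
(Aggressive, Withdraw): Entrant can switch to Passive (14 → 18). Not NE.
(Moderate, Moderate): Incumbent can switch to Aggressive (8 → 17). Not NE.
(Moderate, Passive): Incumbent can switch to Aggressive (3 → 7). Not NE.
(Moderate, Accommodate): Entrant can switch to Moderate (7 → 8). Not NE.
(Moderate, Withdraw): Incumbent can switch to Aggressive (18 → 19). Not NE.
(Accommodate, Passive): Incumbent gets 18, best alternative 11; Entrant gets 13, best alternative 11. No profitable deviation — NE.
(The remaining 7 profiles each have a profitable deviation by the same check.)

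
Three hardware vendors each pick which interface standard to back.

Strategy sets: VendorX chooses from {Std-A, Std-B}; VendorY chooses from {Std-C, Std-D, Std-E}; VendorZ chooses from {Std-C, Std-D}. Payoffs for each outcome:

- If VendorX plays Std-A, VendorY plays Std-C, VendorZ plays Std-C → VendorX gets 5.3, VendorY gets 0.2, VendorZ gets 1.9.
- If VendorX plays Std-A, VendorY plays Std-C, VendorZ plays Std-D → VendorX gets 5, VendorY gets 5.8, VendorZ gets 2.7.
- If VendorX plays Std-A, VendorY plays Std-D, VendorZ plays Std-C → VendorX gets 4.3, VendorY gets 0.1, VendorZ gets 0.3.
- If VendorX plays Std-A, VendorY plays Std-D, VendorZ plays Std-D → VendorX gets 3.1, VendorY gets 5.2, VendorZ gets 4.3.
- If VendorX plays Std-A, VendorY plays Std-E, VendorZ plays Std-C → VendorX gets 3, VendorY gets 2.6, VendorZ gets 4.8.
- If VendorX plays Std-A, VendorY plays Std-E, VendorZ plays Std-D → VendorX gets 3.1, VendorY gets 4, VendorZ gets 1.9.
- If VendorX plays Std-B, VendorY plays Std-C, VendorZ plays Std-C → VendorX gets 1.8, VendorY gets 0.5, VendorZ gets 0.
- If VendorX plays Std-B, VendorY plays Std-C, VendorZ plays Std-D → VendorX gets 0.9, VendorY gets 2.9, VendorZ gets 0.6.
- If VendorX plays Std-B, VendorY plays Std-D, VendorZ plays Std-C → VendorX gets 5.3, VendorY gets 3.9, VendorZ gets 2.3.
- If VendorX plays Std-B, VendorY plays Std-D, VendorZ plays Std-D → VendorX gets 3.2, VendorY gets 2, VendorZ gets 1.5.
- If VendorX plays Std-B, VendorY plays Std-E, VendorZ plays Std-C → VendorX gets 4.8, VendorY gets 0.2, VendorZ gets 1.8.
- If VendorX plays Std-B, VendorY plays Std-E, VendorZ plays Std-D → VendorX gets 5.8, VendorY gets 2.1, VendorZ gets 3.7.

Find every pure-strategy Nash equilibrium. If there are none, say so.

(Std-A, Std-C, Std-D); (Std-B, Std-D, Std-C)

VendorX against (Std-C, Std-C): payoffs 5.3, 1.8 → best response Std-A.
VendorX against (Std-C, Std-D): payoffs 5, 0.9 → best response Std-A.
VendorX against (Std-D, Std-C): payoffs 4.3, 5.3 → best response Std-B.
VendorX against (Std-D, Std-D): payoffs 3.1, 3.2 → best response Std-B.
VendorX against (Std-E, Std-C): payoffs 3, 4.8 → best response Std-B.
VendorX against (Std-E, Std-D): payoffs 3.1, 5.8 → best response Std-B.
VendorY against (Std-A, Std-C): payoffs 0.2, 0.1, 2.6 → best response Std-E.
VendorY against (Std-A, Std-D): payoffs 5.8, 5.2, 4 → best response Std-C.
VendorY against (Std-B, Std-C): payoffs 0.5, 3.9, 0.2 → best response Std-D.
VendorY against (Std-B, Std-D): payoffs 2.9, 2, 2.1 → best response Std-C.
VendorZ against (Std-A, Std-C): payoffs 1.9, 2.7 → best response Std-D.
VendorZ against (Std-A, Std-D): payoffs 0.3, 4.3 → best response Std-D.
VendorZ against (Std-A, Std-E): payoffs 4.8, 1.9 → best response Std-C.
VendorZ against (Std-B, Std-C): payoffs 0, 0.6 → best response Std-D.
VendorZ against (Std-B, Std-D): payoffs 2.3, 1.5 → best response Std-C.
VendorZ against (Std-B, Std-E): payoffs 1.8, 3.7 → best response Std-D.
Mutual best responses: (Std-A, Std-C, Std-D); (Std-B, Std-D, Std-C).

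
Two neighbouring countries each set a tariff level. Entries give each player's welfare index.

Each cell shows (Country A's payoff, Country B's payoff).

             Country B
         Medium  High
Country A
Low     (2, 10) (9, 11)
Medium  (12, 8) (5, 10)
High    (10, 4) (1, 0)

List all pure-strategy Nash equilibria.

Country A against Medium: payoffs 2, 12, 10 → best response Medium.
Country A against High: payoffs 9, 5, 1 → best response Low.
Country B against Low: payoffs 10, 11 → best response High.
Country B against Medium: payoffs 8, 10 → best response High.
Country B against High: payoffs 4, 0 → best response Medium.
Mutual best responses: (Low, High).

Pure NE: (Low, High)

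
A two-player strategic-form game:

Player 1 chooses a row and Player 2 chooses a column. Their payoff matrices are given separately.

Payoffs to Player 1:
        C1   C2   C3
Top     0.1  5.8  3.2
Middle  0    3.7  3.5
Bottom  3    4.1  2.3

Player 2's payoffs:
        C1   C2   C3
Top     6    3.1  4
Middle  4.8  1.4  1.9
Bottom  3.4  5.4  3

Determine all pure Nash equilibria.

For each strategy profile, look for a profitable unilateral deviation.
(Top, C1): Player 1 can switch to Bottom (0.1 → 3). Not NE.
(Top, C2): Player 2 can switch to C1 (3.1 → 6). Not NE.
(Top, C3): Player 1 can switch to Middle (3.2 → 3.5). Not NE.
(Middle, C1): Player 1 can switch to Top (0 → 0.1). Not NE.
(Middle, C2): Player 1 can switch to Top (3.7 → 5.8). Not NE.
(Middle, C3): Player 2 can switch to C1 (1.9 → 4.8). Not NE.
(Bottom, C1): Player 2 can switch to C2 (3.4 → 5.4). Not NE.
(Bottom, C2): Player 1 can switch to Top (4.1 → 5.8). Not NE.
(The remaining 1 profile has a profitable deviation by the same check.)

none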